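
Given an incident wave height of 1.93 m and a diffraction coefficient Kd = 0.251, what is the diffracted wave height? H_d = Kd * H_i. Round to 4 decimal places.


H_d = Kd * H_i
H_d = 0.251 * 1.93
H_d = 0.4844 m

0.4844


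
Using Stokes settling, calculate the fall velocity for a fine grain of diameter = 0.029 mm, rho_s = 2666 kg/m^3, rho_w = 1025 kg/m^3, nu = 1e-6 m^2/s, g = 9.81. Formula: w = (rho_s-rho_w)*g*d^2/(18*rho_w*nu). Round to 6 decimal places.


w = (rho_s - rho_w) * g * d^2 / (18 * rho_w * nu)
d = 0.029 mm = 0.000029 m
rho_s - rho_w = 2666 - 1025 = 1641
Numerator = 1641 * 9.81 * (0.000029)^2 = 0.000013538595
Denominator = 18 * 1025 * 1e-6 = 0.018450
w = 0.000734 m/s

0.000734


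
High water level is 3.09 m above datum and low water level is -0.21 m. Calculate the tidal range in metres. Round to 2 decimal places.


Tidal range = High water - Low water
Tidal range = 3.09 - (-0.21)
Tidal range = 3.30 m

3.30


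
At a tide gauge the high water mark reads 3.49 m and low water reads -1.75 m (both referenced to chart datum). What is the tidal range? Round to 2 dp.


Tidal range = High water - Low water
Tidal range = 3.49 - (-1.75)
Tidal range = 5.24 m

5.24


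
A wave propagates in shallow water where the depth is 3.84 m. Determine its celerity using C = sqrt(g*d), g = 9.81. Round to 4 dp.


Using the shallow-water approximation:
C = sqrt(g * d) = sqrt(9.81 * 3.84)
C = sqrt(37.6704)
C = 6.1376 m/s

6.1376


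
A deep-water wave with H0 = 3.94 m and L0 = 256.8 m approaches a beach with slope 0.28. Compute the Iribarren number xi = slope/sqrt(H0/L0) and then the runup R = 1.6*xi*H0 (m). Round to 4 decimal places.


xi = slope / sqrt(H0/L0)
H0/L0 = 3.94/256.8 = 0.015343
sqrt(0.015343) = 0.123866
xi = 0.28 / 0.123866 = 2.260515
R = 1.6 * xi * H0 = 1.6 * 2.260515 * 3.94
R = 14.2503 m

14.2503


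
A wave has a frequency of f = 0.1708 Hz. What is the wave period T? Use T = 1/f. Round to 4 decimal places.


T = 1 / f
T = 1 / 0.1708
T = 5.8548 s

5.8548


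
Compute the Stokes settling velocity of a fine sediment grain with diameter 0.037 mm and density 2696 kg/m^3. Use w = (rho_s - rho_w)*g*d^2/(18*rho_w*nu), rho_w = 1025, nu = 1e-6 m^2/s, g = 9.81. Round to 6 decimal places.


w = (rho_s - rho_w) * g * d^2 / (18 * rho_w * nu)
d = 0.037 mm = 0.000037 m
rho_s - rho_w = 2696 - 1025 = 1671
Numerator = 1671 * 9.81 * (0.000037)^2 = 0.000022441346
Denominator = 18 * 1025 * 1e-6 = 0.018450
w = 0.001216 m/s

0.001216


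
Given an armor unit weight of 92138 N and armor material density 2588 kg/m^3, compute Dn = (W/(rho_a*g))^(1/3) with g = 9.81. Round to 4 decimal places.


V = W / (rho_a * g)
V = 92138 / (2588 * 9.81)
V = 92138 / 25388.28
V = 3.629155 m^3
Dn = V^(1/3) = 3.629155^(1/3)
Dn = 1.5367 m

1.5367


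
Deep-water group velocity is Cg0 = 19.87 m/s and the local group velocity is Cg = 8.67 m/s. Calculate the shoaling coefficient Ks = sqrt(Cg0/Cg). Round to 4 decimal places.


Ks = sqrt(Cg0 / Cg)
Ks = sqrt(19.87 / 8.67)
Ks = sqrt(2.2918)
Ks = 1.5139

1.5139


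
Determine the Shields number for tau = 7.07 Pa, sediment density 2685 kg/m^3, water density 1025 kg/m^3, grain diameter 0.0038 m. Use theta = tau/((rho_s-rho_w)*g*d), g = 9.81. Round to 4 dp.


theta = tau / ((rho_s - rho_w) * g * d)
rho_s - rho_w = 2685 - 1025 = 1660
Denominator = 1660 * 9.81 * 0.0038 = 61.881480
theta = 7.07 / 61.881480
theta = 0.1143

0.1143


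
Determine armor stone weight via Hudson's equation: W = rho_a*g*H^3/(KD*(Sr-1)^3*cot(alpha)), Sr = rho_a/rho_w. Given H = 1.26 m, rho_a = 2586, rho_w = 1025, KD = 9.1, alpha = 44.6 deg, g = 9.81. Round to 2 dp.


Sr = rho_a / rho_w = 2586 / 1025 = 2.522927
(Sr - 1) = 1.522927
(Sr - 1)^3 = 3.532134
cot(44.6) = 1 / tan(44.6) = 1 / 0.986134 = 1.014061
Numerator = 2586 * 9.81 * 1.26^3 = 50746.8586
Denominator = 9.1 * 3.532134 * 1.014061 = 32.594370
W = 50746.8586 / 32.594370
W = 1556.92 N

1556.92


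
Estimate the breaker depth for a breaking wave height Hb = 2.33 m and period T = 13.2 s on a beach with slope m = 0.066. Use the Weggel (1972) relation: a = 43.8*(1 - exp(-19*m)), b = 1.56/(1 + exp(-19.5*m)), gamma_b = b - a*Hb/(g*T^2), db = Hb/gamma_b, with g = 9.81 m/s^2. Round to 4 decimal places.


a = 43.8 * (1 - exp(-19 * m))
exp(-19 * 0.066) = exp(-1.2540) = 0.285361
a = 43.8 * (1 - 0.285361) = 31.301185
b = 1.56 / (1 + exp(-19.5 * m))
exp(-19.5 * 0.066) = exp(-1.2870) = 0.276098
b = 1.56 / (1 + 0.276098) = 1.222477
Hb / (g * T^2) = 2.33 / (9.81 * 13.2^2) = 2.33 / 1709.2944 = 0.00136314
gamma_b = b - a * Hb/(g*T^2) = 1.222477 - 31.301185 * 0.00136314 = 1.179809
db = Hb / gamma_b = 2.33 / 1.179809
db = 1.9749 m

1.9749


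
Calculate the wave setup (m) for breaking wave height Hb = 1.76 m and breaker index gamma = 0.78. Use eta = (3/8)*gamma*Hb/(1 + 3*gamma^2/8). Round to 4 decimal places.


eta = (3/8) * gamma * Hb / (1 + 3*gamma^2/8)
Numerator = (3/8) * 0.78 * 1.76 = 0.514800
Denominator = 1 + 3*0.78^2/8 = 1 + 0.228150 = 1.228150
eta = 0.514800 / 1.228150
eta = 0.4192 m

0.4192


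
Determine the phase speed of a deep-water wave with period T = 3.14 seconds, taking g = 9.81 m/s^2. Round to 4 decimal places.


We use the deep-water celerity formula:
C = g * T / (2 * pi)
C = 9.81 * 3.14 / (2 * 3.14159...)
C = 30.803400 / 6.283185
C = 4.9025 m/s

4.9025


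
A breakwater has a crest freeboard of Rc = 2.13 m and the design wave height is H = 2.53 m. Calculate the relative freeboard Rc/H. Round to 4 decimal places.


Relative freeboard = Rc / H
= 2.13 / 2.53
= 0.8419

0.8419


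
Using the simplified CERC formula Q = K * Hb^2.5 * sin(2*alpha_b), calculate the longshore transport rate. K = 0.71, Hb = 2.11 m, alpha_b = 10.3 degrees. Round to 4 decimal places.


Q = K * Hb^2.5 * sin(2 * alpha_b)
Hb^2.5 = 2.11^2.5 = 6.467049
sin(2 * 10.3) = sin(20.6) = 0.351842
Q = 0.71 * 6.467049 * 0.351842
Q = 1.6155 m^3/s

1.6155


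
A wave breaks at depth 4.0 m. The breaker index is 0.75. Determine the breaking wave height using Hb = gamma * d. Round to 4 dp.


Hb = gamma * d
Hb = 0.75 * 4.0
Hb = 3.0000 m

3.0000


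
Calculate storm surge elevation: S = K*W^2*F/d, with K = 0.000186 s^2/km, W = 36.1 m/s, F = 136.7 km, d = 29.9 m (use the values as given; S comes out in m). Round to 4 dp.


S = K * W^2 * F / d
W^2 = 36.1^2 = 1303.21
S = 0.000186 * 1303.21 * 136.7 / 29.9
Numerator = 0.000186 * 1303.21 * 136.7 = 33.135678
S = 33.135678 / 29.9 = 1.1082 m

1.1082


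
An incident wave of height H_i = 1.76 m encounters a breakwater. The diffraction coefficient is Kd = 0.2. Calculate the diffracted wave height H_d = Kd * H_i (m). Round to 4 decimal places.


H_d = Kd * H_i
H_d = 0.2 * 1.76
H_d = 0.3520 m

0.3520


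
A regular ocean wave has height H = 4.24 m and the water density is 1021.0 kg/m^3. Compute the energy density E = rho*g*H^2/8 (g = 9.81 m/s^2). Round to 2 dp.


E = (1/8) * rho * g * H^2
E = (1/8) * 1021.0 * 9.81 * 4.24^2
E = 0.125 * 1021.0 * 9.81 * 17.9776
E = 22507.98 J/m^2

22507.98


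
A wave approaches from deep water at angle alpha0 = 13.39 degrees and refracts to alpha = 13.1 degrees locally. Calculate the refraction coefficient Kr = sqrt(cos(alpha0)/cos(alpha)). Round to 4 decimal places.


Kr = sqrt(cos(alpha0) / cos(alpha))
cos(13.39) = 0.972816
cos(13.1) = 0.973976
Kr = sqrt(0.972816 / 0.973976)
Kr = sqrt(0.998809)
Kr = 0.9994

0.9994


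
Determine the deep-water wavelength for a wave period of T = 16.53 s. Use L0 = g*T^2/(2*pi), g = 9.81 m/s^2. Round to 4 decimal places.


L0 = g * T^2 / (2 * pi)
L0 = 9.81 * 16.53^2 / (2 * pi)
L0 = 9.81 * 273.2409 / 6.28319
L0 = 2680.4932 / 6.28319
L0 = 426.6137 m

426.6137


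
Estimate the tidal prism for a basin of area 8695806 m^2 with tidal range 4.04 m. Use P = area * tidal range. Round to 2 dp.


Tidal prism = Area * Tidal range
P = 8695806 * 4.04
P = 35131056.24 m^3

35131056.24


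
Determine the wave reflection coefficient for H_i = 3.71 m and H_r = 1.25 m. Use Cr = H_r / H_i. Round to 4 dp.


Cr = H_r / H_i
Cr = 1.25 / 3.71
Cr = 0.3369

0.3369


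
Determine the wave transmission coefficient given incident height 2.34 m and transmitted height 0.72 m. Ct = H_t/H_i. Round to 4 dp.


Ct = H_t / H_i
Ct = 0.72 / 2.34
Ct = 0.3077

0.3077


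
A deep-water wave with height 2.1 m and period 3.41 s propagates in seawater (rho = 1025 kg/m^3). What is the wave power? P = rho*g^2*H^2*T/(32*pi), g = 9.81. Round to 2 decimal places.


P = rho * g^2 * H^2 * T / (32 * pi)
P = 1025 * 9.81^2 * 2.1^2 * 3.41 / (32 * pi)
P = 1025 * 96.2361 * 4.4100 * 3.41 / 100.53096
P = 14755.54 W/m

14755.54


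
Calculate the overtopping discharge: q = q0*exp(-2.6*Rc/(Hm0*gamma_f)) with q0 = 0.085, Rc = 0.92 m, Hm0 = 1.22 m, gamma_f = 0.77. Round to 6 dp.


q = q0 * exp(-2.6 * Rc / (Hm0 * gamma_f))
Exponent = -2.6 * 0.92 / (1.22 * 0.77)
= -2.6 * 0.92 / 0.9394
= -2.546306
exp(-2.546306) = 0.078371
q = 0.085 * 0.078371
q = 0.006662 m^3/s/m

0.006662


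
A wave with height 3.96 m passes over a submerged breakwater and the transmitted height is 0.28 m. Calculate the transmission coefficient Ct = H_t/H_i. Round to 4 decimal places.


Ct = H_t / H_i
Ct = 0.28 / 3.96
Ct = 0.0707

0.0707


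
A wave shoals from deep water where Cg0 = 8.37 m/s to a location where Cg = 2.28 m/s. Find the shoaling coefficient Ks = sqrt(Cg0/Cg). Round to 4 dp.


Ks = sqrt(Cg0 / Cg)
Ks = sqrt(8.37 / 2.28)
Ks = sqrt(3.6711)
Ks = 1.9160

1.9160


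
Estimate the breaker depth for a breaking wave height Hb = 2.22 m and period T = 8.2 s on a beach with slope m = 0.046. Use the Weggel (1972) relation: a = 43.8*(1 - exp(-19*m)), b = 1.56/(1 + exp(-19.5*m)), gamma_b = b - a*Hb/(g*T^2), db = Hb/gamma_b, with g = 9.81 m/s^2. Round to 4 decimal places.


a = 43.8 * (1 - exp(-19 * m))
exp(-19 * 0.046) = exp(-0.8740) = 0.417279
a = 43.8 * (1 - 0.417279) = 25.523176
b = 1.56 / (1 + exp(-19.5 * m))
exp(-19.5 * 0.046) = exp(-0.8970) = 0.407791
b = 1.56 / (1 + 0.407791) = 1.108119
Hb / (g * T^2) = 2.22 / (9.81 * 8.2^2) = 2.22 / 659.6244 = 0.00336555
gamma_b = b - a * Hb/(g*T^2) = 1.108119 - 25.523176 * 0.00336555 = 1.022219
db = Hb / gamma_b = 2.22 / 1.022219
db = 2.1717 m

2.1717


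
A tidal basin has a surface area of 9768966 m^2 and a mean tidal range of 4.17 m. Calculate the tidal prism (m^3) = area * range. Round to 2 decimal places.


Tidal prism = Area * Tidal range
P = 9768966 * 4.17
P = 40736588.22 m^3

40736588.22


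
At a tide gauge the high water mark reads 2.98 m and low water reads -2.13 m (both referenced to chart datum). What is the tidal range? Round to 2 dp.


Tidal range = High water - Low water
Tidal range = 2.98 - (-2.13)
Tidal range = 5.11 m

5.11


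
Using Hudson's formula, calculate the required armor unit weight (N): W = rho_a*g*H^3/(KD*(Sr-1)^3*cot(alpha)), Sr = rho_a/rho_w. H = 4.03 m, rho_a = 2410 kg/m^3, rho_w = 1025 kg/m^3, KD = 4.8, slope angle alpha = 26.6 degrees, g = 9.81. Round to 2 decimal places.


Sr = rho_a / rho_w = 2410 / 1025 = 2.351220
(Sr - 1) = 1.351220
(Sr - 1)^3 = 2.467049
cot(26.6) = 1 / tan(26.6) = 1 / 0.500763 = 1.996954
Numerator = 2410 * 9.81 * 4.03^3 = 1547394.9970
Denominator = 4.8 * 2.467049 * 1.996954 = 23.647596
W = 1547394.9970 / 23.647596
W = 65435.62 N

65435.62


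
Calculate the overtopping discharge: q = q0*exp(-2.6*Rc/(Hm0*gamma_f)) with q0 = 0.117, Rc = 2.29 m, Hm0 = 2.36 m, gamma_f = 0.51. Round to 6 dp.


q = q0 * exp(-2.6 * Rc / (Hm0 * gamma_f))
Exponent = -2.6 * 2.29 / (2.36 * 0.51)
= -2.6 * 2.29 / 1.2036
= -4.946826
exp(-4.946826) = 0.007106
q = 0.117 * 0.007106
q = 0.000831 m^3/s/m

0.000831


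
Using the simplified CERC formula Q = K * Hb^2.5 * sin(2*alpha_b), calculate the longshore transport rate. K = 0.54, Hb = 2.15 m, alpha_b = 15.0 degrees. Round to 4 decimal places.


Q = K * Hb^2.5 * sin(2 * alpha_b)
Hb^2.5 = 2.15^2.5 = 6.777915
sin(2 * 15.0) = sin(30.0) = 0.500000
Q = 0.54 * 6.777915 * 0.500000
Q = 1.8300 m^3/s

1.8300


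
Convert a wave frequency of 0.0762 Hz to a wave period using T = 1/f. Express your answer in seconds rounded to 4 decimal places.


T = 1 / f
T = 1 / 0.0762
T = 13.1234 s

13.1234


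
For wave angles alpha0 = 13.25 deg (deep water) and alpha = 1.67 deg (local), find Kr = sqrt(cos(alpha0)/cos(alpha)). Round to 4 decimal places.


Kr = sqrt(cos(alpha0) / cos(alpha))
cos(13.25) = 0.973379
cos(1.67) = 0.999575
Kr = sqrt(0.973379 / 0.999575)
Kr = sqrt(0.973793)
Kr = 0.9868

0.9868


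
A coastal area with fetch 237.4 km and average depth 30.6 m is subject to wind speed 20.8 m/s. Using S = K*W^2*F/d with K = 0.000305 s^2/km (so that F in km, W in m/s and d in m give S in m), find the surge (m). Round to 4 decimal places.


S = K * W^2 * F / d
W^2 = 20.8^2 = 432.64
S = 0.000305 * 432.64 * 237.4 / 30.6
Numerator = 0.000305 * 432.64 * 237.4 = 31.326164
S = 31.326164 / 30.6 = 1.0237 m

1.0237


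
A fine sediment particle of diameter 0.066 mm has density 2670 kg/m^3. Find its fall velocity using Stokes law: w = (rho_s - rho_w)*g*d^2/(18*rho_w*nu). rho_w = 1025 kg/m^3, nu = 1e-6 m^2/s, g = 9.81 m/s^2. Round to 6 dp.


w = (rho_s - rho_w) * g * d^2 / (18 * rho_w * nu)
d = 0.066 mm = 0.000066 m
rho_s - rho_w = 2670 - 1025 = 1645
Numerator = 1645 * 9.81 * (0.000066)^2 = 0.000070294732
Denominator = 18 * 1025 * 1e-6 = 0.018450
w = 0.003810 m/s

0.003810


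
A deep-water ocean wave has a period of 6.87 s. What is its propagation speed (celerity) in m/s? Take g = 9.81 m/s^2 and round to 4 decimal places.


We use the deep-water celerity formula:
C = g * T / (2 * pi)
C = 9.81 * 6.87 / (2 * 3.14159...)
C = 67.394700 / 6.283185
C = 10.7262 m/s

10.7262


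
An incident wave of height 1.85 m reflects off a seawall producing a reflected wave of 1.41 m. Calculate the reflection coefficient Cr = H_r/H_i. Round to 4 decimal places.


Cr = H_r / H_i
Cr = 1.41 / 1.85
Cr = 0.7622

0.7622


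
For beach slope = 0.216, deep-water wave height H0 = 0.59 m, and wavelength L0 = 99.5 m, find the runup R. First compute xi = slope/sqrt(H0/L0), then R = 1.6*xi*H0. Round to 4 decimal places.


xi = slope / sqrt(H0/L0)
H0/L0 = 0.59/99.5 = 0.005930
sqrt(0.005930) = 0.077004
xi = 0.216 / 0.077004 = 2.805041
R = 1.6 * xi * H0 = 1.6 * 2.805041 * 0.59
R = 2.6480 m

2.6480


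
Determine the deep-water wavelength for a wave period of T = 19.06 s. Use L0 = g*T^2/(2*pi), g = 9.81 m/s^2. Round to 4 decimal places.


L0 = g * T^2 / (2 * pi)
L0 = 9.81 * 19.06^2 / (2 * pi)
L0 = 9.81 * 363.2836 / 6.28319
L0 = 3563.8121 / 6.28319
L0 = 567.1983 m

567.1983


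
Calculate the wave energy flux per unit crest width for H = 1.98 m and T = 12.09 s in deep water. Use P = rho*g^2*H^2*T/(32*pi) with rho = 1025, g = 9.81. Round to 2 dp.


P = rho * g^2 * H^2 * T / (32 * pi)
P = 1025 * 9.81^2 * 1.98^2 * 12.09 / (32 * pi)
P = 1025 * 96.2361 * 3.9204 * 12.09 / 100.53096
P = 46507.04 W/m

46507.04


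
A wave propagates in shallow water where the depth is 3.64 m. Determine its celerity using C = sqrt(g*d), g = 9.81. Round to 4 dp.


Using the shallow-water approximation:
C = sqrt(g * d) = sqrt(9.81 * 3.64)
C = sqrt(35.7084)
C = 5.9757 m/s

5.9757


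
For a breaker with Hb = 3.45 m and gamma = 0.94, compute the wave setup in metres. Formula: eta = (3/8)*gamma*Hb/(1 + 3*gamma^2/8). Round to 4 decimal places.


eta = (3/8) * gamma * Hb / (1 + 3*gamma^2/8)
Numerator = (3/8) * 0.94 * 3.45 = 1.216125
Denominator = 1 + 3*0.94^2/8 = 1 + 0.331350 = 1.331350
eta = 1.216125 / 1.331350
eta = 0.9135 m

0.9135


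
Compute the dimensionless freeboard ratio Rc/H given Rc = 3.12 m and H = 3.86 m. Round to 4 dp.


Relative freeboard = Rc / H
= 3.12 / 3.86
= 0.8083

0.8083


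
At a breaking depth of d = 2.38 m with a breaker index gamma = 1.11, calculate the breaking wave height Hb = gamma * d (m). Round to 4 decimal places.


Hb = gamma * d
Hb = 1.11 * 2.38
Hb = 2.6418 m

2.6418


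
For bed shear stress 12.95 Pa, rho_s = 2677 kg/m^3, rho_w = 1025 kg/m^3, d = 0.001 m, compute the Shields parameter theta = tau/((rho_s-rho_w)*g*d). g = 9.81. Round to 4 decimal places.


theta = tau / ((rho_s - rho_w) * g * d)
rho_s - rho_w = 2677 - 1025 = 1652
Denominator = 1652 * 9.81 * 0.001 = 16.206120
theta = 12.95 / 16.206120
theta = 0.7991

0.7991


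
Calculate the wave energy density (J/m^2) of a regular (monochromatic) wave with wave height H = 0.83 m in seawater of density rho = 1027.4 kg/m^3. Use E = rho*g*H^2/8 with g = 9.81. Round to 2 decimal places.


E = (1/8) * rho * g * H^2
E = (1/8) * 1027.4 * 9.81 * 0.83^2
E = 0.125 * 1027.4 * 9.81 * 0.6889
E = 867.91 J/m^2

867.91


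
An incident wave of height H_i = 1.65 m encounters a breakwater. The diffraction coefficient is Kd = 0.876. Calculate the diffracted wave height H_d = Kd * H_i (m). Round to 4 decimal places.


H_d = Kd * H_i
H_d = 0.876 * 1.65
H_d = 1.4454 m

1.4454


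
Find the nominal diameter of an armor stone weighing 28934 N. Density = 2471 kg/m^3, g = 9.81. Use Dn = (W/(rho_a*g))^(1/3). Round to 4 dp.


V = W / (rho_a * g)
V = 28934 / (2471 * 9.81)
V = 28934 / 24240.51
V = 1.193622 m^3
Dn = V^(1/3) = 1.193622^(1/3)
Dn = 1.0608 m

1.0608


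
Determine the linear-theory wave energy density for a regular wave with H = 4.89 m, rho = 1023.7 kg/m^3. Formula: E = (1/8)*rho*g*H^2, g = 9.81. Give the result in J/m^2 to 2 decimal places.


E = (1/8) * rho * g * H^2
E = (1/8) * 1023.7 * 9.81 * 4.89^2
E = 0.125 * 1023.7 * 9.81 * 23.9121
E = 30017.15 J/m^2

30017.15


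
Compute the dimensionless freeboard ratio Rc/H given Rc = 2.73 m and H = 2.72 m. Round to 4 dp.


Relative freeboard = Rc / H
= 2.73 / 2.72
= 1.0037

1.0037


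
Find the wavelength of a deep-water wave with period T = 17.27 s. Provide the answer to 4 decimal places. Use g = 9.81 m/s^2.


L0 = g * T^2 / (2 * pi)
L0 = 9.81 * 17.27^2 / (2 * pi)
L0 = 9.81 * 298.2529 / 6.28319
L0 = 2925.8609 / 6.28319
L0 = 465.6652 m

465.6652


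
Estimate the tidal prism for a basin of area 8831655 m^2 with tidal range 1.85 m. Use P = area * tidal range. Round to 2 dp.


Tidal prism = Area * Tidal range
P = 8831655 * 1.85
P = 16338561.75 m^3

16338561.75


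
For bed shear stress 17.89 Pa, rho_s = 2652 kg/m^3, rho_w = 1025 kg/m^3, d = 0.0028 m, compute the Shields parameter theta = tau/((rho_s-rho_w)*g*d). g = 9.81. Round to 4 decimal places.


theta = tau / ((rho_s - rho_w) * g * d)
rho_s - rho_w = 2652 - 1025 = 1627
Denominator = 1627 * 9.81 * 0.0028 = 44.690436
theta = 17.89 / 44.690436
theta = 0.4003

0.4003


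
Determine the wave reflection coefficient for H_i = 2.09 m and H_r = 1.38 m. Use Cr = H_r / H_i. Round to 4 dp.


Cr = H_r / H_i
Cr = 1.38 / 2.09
Cr = 0.6603

0.6603


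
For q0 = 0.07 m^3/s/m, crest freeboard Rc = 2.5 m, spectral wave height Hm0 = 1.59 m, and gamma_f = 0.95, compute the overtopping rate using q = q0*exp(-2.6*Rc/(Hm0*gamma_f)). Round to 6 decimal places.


q = q0 * exp(-2.6 * Rc / (Hm0 * gamma_f))
Exponent = -2.6 * 2.5 / (1.59 * 0.95)
= -2.6 * 2.5 / 1.5105
= -4.303211
exp(-4.303211) = 0.013525
q = 0.07 * 0.013525
q = 0.000947 m^3/s/m

0.000947


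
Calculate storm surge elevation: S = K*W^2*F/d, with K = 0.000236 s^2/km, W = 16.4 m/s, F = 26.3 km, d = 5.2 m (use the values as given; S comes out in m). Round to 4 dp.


S = K * W^2 * F / d
W^2 = 16.4^2 = 268.96
S = 0.000236 * 268.96 * 26.3 / 5.2
Numerator = 0.000236 * 268.96 * 26.3 = 1.669381
S = 1.669381 / 5.2 = 0.3210 m

0.3210


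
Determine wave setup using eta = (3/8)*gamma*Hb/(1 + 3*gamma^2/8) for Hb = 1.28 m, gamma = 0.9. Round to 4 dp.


eta = (3/8) * gamma * Hb / (1 + 3*gamma^2/8)
Numerator = (3/8) * 0.9 * 1.28 = 0.432000
Denominator = 1 + 3*0.9^2/8 = 1 + 0.303750 = 1.303750
eta = 0.432000 / 1.303750
eta = 0.3314 m

0.3314


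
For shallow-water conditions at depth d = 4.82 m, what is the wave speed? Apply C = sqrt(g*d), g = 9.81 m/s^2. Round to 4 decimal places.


Using the shallow-water approximation:
C = sqrt(g * d) = sqrt(9.81 * 4.82)
C = sqrt(47.2842)
C = 6.8764 m/s

6.8764


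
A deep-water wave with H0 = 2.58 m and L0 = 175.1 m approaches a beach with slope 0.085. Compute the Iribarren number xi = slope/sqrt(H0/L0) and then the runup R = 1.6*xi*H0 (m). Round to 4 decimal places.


xi = slope / sqrt(H0/L0)
H0/L0 = 2.58/175.1 = 0.014734
sqrt(0.014734) = 0.121385
xi = 0.085 / 0.121385 = 0.700248
R = 1.6 * xi * H0 = 1.6 * 0.700248 * 2.58
R = 2.8906 m

2.8906


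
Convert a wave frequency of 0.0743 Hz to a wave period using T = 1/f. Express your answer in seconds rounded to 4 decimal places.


T = 1 / f
T = 1 / 0.0743
T = 13.4590 s

13.4590


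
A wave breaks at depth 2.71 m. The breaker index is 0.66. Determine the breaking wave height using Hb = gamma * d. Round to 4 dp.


Hb = gamma * d
Hb = 0.66 * 2.71
Hb = 1.7886 m

1.7886


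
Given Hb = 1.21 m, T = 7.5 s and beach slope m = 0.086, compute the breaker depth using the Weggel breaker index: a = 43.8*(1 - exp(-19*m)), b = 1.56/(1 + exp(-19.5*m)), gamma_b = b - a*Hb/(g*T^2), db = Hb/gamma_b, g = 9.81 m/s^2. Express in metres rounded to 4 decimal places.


a = 43.8 * (1 - exp(-19 * m))
exp(-19 * 0.086) = exp(-1.6340) = 0.195147
a = 43.8 * (1 - 0.195147) = 35.252543
b = 1.56 / (1 + exp(-19.5 * m))
exp(-19.5 * 0.086) = exp(-1.6770) = 0.186934
b = 1.56 / (1 + 0.186934) = 1.314311
Hb / (g * T^2) = 1.21 / (9.81 * 7.5^2) = 1.21 / 551.8125 = 0.00219277
gamma_b = b - a * Hb/(g*T^2) = 1.314311 - 35.252543 * 0.00219277 = 1.237010
db = Hb / gamma_b = 1.21 / 1.237010
db = 0.9782 m

0.9782


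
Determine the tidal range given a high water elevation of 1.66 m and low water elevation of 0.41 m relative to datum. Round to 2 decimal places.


Tidal range = High water - Low water
Tidal range = 1.66 - (0.41)
Tidal range = 1.25 m

1.25


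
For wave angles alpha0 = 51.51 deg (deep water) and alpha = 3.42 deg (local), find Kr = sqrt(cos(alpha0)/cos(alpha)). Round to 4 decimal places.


Kr = sqrt(cos(alpha0) / cos(alpha))
cos(51.51) = 0.622378
cos(3.42) = 0.998219
Kr = sqrt(0.622378 / 0.998219)
Kr = sqrt(0.623488)
Kr = 0.7896

0.7896


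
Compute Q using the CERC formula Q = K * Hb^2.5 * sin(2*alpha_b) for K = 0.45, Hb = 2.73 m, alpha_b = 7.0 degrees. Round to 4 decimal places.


Q = K * Hb^2.5 * sin(2 * alpha_b)
Hb^2.5 = 2.73^2.5 = 12.314212
sin(2 * 7.0) = sin(14.0) = 0.241922
Q = 0.45 * 12.314212 * 0.241922
Q = 1.3406 m^3/s

1.3406


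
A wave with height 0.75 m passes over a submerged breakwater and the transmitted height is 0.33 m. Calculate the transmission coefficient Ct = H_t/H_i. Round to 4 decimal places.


Ct = H_t / H_i
Ct = 0.33 / 0.75
Ct = 0.4400

0.4400


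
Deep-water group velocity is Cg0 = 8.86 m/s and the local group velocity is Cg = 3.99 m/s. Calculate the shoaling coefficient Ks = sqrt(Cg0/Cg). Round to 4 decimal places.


Ks = sqrt(Cg0 / Cg)
Ks = sqrt(8.86 / 3.99)
Ks = sqrt(2.2206)
Ks = 1.4902

1.4902


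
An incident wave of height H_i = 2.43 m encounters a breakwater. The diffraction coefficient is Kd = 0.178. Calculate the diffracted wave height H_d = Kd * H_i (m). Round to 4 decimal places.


H_d = Kd * H_i
H_d = 0.178 * 2.43
H_d = 0.4325 m

0.4325


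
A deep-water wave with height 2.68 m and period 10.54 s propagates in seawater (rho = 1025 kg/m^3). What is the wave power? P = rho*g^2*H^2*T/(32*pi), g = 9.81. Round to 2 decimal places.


P = rho * g^2 * H^2 * T / (32 * pi)
P = 1025 * 9.81^2 * 2.68^2 * 10.54 / (32 * pi)
P = 1025 * 96.2361 * 7.1824 * 10.54 / 100.53096
P = 74280.06 W/m

74280.06


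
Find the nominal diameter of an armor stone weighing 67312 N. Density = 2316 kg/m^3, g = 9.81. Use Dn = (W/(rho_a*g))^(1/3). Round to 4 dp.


V = W / (rho_a * g)
V = 67312 / (2316 * 9.81)
V = 67312 / 22719.96
V = 2.962681 m^3
Dn = V^(1/3) = 2.962681^(1/3)
Dn = 1.4362 m

1.4362


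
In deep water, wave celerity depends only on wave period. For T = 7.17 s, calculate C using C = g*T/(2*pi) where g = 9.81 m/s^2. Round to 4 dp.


We use the deep-water celerity formula:
C = g * T / (2 * pi)
C = 9.81 * 7.17 / (2 * 3.14159...)
C = 70.337700 / 6.283185
C = 11.1946 m/s

11.1946


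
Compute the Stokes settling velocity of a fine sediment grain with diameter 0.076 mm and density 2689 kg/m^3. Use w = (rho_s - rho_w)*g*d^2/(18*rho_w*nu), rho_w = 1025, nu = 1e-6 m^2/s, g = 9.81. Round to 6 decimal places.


w = (rho_s - rho_w) * g * d^2 / (18 * rho_w * nu)
d = 0.076 mm = 0.000076 m
rho_s - rho_w = 2689 - 1025 = 1664
Numerator = 1664 * 9.81 * (0.000076)^2 = 0.000094286500
Denominator = 18 * 1025 * 1e-6 = 0.018450
w = 0.005110 m/s

0.005110


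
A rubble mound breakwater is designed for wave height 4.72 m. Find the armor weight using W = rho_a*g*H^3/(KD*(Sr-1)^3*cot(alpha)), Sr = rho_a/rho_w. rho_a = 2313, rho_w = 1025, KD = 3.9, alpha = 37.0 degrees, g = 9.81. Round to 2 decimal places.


Sr = rho_a / rho_w = 2313 / 1025 = 2.256585
(Sr - 1) = 1.256585
(Sr - 1)^3 = 1.984157
cot(37.0) = 1 / tan(37.0) = 1 / 0.753554 = 1.327045
Numerator = 2313 * 9.81 * 4.72^3 = 2386001.0808
Denominator = 3.9 * 1.984157 * 1.327045 = 10.268954
W = 2386001.0808 / 10.268954
W = 232350.95 N

232350.95


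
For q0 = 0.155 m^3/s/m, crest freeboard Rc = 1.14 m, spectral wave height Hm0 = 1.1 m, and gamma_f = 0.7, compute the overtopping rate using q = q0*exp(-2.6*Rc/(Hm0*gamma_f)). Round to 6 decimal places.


q = q0 * exp(-2.6 * Rc / (Hm0 * gamma_f))
Exponent = -2.6 * 1.14 / (1.1 * 0.7)
= -2.6 * 1.14 / 0.7700
= -3.849351
exp(-3.849351) = 0.021294
q = 0.155 * 0.021294
q = 0.003301 m^3/s/m

0.003301


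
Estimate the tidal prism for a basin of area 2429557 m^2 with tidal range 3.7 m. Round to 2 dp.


Tidal prism = Area * Tidal range
P = 2429557 * 3.7
P = 8989360.90 m^3

8989360.90


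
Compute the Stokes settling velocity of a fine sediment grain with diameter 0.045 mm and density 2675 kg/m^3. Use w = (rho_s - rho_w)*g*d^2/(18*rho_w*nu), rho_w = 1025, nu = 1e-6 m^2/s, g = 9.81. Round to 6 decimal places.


w = (rho_s - rho_w) * g * d^2 / (18 * rho_w * nu)
d = 0.045 mm = 0.000045 m
rho_s - rho_w = 2675 - 1025 = 1650
Numerator = 1650 * 9.81 * (0.000045)^2 = 0.000032777662
Denominator = 18 * 1025 * 1e-6 = 0.018450
w = 0.001777 m/s

0.001777


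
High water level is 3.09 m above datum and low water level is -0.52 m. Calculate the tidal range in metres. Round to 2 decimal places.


Tidal range = High water - Low water
Tidal range = 3.09 - (-0.52)
Tidal range = 3.61 m

3.61


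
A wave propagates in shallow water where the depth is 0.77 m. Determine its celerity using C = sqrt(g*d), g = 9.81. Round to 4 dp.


Using the shallow-water approximation:
C = sqrt(g * d) = sqrt(9.81 * 0.77)
C = sqrt(7.5537)
C = 2.7484 m/s

2.7484


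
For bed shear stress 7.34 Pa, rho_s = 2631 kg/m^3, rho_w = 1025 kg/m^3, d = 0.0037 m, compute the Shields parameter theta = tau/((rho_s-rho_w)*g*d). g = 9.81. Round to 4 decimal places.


theta = tau / ((rho_s - rho_w) * g * d)
rho_s - rho_w = 2631 - 1025 = 1606
Denominator = 1606 * 9.81 * 0.0037 = 58.292982
theta = 7.34 / 58.292982
theta = 0.1259

0.1259


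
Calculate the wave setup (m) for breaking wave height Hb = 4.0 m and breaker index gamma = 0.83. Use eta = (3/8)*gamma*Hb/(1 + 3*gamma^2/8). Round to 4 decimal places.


eta = (3/8) * gamma * Hb / (1 + 3*gamma^2/8)
Numerator = (3/8) * 0.83 * 4.0 = 1.245000
Denominator = 1 + 3*0.83^2/8 = 1 + 0.258338 = 1.258338
eta = 1.245000 / 1.258338
eta = 0.9894 m

0.9894


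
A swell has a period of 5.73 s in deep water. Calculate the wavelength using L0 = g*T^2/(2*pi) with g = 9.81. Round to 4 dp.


L0 = g * T^2 / (2 * pi)
L0 = 9.81 * 5.73^2 / (2 * pi)
L0 = 9.81 * 32.8329 / 6.28319
L0 = 322.0907 / 6.28319
L0 = 51.2623 m

51.2623


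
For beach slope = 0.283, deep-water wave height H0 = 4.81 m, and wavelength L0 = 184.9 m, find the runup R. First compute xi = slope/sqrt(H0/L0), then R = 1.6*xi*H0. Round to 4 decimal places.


xi = slope / sqrt(H0/L0)
H0/L0 = 4.81/184.9 = 0.026014
sqrt(0.026014) = 0.161289
xi = 0.283 / 0.161289 = 1.754617
R = 1.6 * xi * H0 = 1.6 * 1.754617 * 4.81
R = 13.5035 m

13.5035


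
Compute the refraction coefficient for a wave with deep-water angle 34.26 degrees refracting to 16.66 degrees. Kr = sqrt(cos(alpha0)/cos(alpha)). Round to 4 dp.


Kr = sqrt(cos(alpha0) / cos(alpha))
cos(34.26) = 0.826492
cos(16.66) = 0.958023
Kr = sqrt(0.826492 / 0.958023)
Kr = sqrt(0.862705)
Kr = 0.9288

0.9288


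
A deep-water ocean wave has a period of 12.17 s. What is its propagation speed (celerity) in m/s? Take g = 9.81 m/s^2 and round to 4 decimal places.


We use the deep-water celerity formula:
C = g * T / (2 * pi)
C = 9.81 * 12.17 / (2 * 3.14159...)
C = 119.387700 / 6.283185
C = 19.0011 m/s

19.0011


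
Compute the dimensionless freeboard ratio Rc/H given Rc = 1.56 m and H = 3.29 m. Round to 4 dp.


Relative freeboard = Rc / H
= 1.56 / 3.29
= 0.4742

0.4742


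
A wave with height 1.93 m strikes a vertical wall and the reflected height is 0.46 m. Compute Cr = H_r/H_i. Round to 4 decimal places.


Cr = H_r / H_i
Cr = 0.46 / 1.93
Cr = 0.2383

0.2383


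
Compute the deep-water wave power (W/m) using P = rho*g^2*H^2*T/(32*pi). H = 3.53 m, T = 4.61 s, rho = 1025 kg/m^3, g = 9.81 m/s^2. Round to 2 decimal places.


P = rho * g^2 * H^2 * T / (32 * pi)
P = 1025 * 9.81^2 * 3.53^2 * 4.61 / (32 * pi)
P = 1025 * 96.2361 * 12.4609 * 4.61 / 100.53096
P = 56365.37 W/m

56365.37


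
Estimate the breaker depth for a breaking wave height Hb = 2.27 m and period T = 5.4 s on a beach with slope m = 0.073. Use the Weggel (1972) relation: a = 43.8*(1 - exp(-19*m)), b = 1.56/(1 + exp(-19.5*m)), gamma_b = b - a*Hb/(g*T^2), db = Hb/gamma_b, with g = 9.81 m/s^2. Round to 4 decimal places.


a = 43.8 * (1 - exp(-19 * m))
exp(-19 * 0.073) = exp(-1.3870) = 0.249824
a = 43.8 * (1 - 0.249824) = 32.857724
b = 1.56 / (1 + exp(-19.5 * m))
exp(-19.5 * 0.073) = exp(-1.4235) = 0.240869
b = 1.56 / (1 + 0.240869) = 1.257183
Hb / (g * T^2) = 2.27 / (9.81 * 5.4^2) = 2.27 / 286.0596 = 0.00793541
gamma_b = b - a * Hb/(g*T^2) = 1.257183 - 32.857724 * 0.00793541 = 0.996443
db = Hb / gamma_b = 2.27 / 0.996443
db = 2.2781 m

2.2781


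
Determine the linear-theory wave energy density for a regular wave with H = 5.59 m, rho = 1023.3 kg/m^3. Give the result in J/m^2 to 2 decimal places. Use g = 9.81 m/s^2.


E = (1/8) * rho * g * H^2
E = (1/8) * 1023.3 * 9.81 * 5.59^2
E = 0.125 * 1023.3 * 9.81 * 31.2481
E = 39210.79 J/m^2

39210.79


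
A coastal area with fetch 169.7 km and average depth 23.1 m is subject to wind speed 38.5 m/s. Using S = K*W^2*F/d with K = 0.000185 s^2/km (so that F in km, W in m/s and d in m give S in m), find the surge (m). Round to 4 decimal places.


S = K * W^2 * F / d
W^2 = 38.5^2 = 1482.25
S = 0.000185 * 1482.25 * 169.7 / 23.1
Numerator = 0.000185 * 1482.25 * 169.7 = 46.534498
S = 46.534498 / 23.1 = 2.0145 m

2.0145


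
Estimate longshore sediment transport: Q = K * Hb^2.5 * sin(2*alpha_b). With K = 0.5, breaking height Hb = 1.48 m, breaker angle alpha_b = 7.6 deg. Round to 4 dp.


Q = K * Hb^2.5 * sin(2 * alpha_b)
Hb^2.5 = 1.48^2.5 = 2.664737
sin(2 * 7.6) = sin(15.2) = 0.262189
Q = 0.5 * 2.664737 * 0.262189
Q = 0.3493 m^3/s

0.3493


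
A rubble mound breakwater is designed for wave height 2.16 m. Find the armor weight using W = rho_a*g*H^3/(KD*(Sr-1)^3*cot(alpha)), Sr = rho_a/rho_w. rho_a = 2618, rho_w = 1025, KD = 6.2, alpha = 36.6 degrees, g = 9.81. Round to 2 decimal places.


Sr = rho_a / rho_w = 2618 / 1025 = 2.554146
(Sr - 1) = 1.554146
(Sr - 1)^3 = 3.753840
cot(36.6) = 1 / tan(36.6) = 1 / 0.742666 = 1.346501
Numerator = 2618 * 9.81 * 2.16^3 = 258821.2337
Denominator = 6.2 * 3.753840 * 1.346501 = 31.338207
W = 258821.2337 / 31.338207
W = 8258.97 N

8258.97


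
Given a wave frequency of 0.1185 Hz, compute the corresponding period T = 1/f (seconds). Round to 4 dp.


T = 1 / f
T = 1 / 0.1185
T = 8.4388 s

8.4388


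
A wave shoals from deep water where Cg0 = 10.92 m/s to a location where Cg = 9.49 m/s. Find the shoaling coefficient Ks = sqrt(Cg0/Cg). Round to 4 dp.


Ks = sqrt(Cg0 / Cg)
Ks = sqrt(10.92 / 9.49)
Ks = sqrt(1.1507)
Ks = 1.0727

1.0727


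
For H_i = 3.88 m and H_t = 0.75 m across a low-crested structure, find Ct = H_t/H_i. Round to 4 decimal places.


Ct = H_t / H_i
Ct = 0.75 / 3.88
Ct = 0.1933

0.1933


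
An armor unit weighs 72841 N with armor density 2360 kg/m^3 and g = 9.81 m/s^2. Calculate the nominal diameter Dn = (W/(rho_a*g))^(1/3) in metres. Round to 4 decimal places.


V = W / (rho_a * g)
V = 72841 / (2360 * 9.81)
V = 72841 / 23151.60
V = 3.146262 m^3
Dn = V^(1/3) = 3.146262^(1/3)
Dn = 1.4653 m

1.4653


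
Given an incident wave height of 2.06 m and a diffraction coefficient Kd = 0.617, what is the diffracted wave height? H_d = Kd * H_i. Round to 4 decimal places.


H_d = Kd * H_i
H_d = 0.617 * 2.06
H_d = 1.2710 m

1.2710


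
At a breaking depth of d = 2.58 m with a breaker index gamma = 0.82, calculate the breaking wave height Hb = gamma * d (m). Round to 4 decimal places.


Hb = gamma * d
Hb = 0.82 * 2.58
Hb = 2.1156 m

2.1156


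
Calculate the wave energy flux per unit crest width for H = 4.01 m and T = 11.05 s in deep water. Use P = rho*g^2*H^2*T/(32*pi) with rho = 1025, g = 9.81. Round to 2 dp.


P = rho * g^2 * H^2 * T / (32 * pi)
P = 1025 * 9.81^2 * 4.01^2 * 11.05 / (32 * pi)
P = 1025 * 96.2361 * 16.0801 * 11.05 / 100.53096
P = 174346.43 W/m

174346.43


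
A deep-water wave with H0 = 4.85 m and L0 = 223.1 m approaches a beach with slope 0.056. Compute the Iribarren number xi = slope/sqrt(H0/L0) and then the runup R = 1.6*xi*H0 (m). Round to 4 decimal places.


xi = slope / sqrt(H0/L0)
H0/L0 = 4.85/223.1 = 0.021739
sqrt(0.021739) = 0.147442
xi = 0.056 / 0.147442 = 0.379810
R = 1.6 * xi * H0 = 1.6 * 0.379810 * 4.85
R = 2.9473 m

2.9473


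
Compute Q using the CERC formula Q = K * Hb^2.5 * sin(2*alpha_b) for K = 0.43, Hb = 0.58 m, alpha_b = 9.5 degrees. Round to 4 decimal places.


Q = K * Hb^2.5 * sin(2 * alpha_b)
Hb^2.5 = 0.58^2.5 = 0.256195
sin(2 * 9.5) = sin(19.0) = 0.325568
Q = 0.43 * 0.256195 * 0.325568
Q = 0.0359 m^3/s

0.0359


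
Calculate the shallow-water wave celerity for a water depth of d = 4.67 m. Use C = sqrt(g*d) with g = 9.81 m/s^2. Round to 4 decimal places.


Using the shallow-water approximation:
C = sqrt(g * d) = sqrt(9.81 * 4.67)
C = sqrt(45.8127)
C = 6.7685 m/s

6.7685


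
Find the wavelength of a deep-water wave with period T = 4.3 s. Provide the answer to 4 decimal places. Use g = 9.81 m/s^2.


L0 = g * T^2 / (2 * pi)
L0 = 9.81 * 4.3^2 / (2 * pi)
L0 = 9.81 * 18.4900 / 6.28319
L0 = 181.3869 / 6.28319
L0 = 28.8686 m

28.8686


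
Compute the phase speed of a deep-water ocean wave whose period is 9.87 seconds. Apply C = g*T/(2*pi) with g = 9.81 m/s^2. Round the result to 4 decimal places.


We use the deep-water celerity formula:
C = g * T / (2 * pi)
C = 9.81 * 9.87 / (2 * 3.14159...)
C = 96.824700 / 6.283185
C = 15.4101 m/s

15.4101


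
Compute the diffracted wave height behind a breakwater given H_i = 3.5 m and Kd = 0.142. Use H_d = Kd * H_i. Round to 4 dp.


H_d = Kd * H_i
H_d = 0.142 * 3.5
H_d = 0.4970 m

0.4970


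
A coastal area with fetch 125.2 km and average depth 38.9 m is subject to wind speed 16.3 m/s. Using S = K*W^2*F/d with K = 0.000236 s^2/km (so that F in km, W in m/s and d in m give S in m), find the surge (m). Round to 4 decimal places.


S = K * W^2 * F / d
W^2 = 16.3^2 = 265.69
S = 0.000236 * 265.69 * 125.2 / 38.9
Numerator = 0.000236 * 265.69 * 125.2 = 7.850396
S = 7.850396 / 38.9 = 0.2018 m

0.2018


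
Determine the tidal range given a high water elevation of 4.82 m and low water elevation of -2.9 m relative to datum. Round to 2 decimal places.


Tidal range = High water - Low water
Tidal range = 4.82 - (-2.9)
Tidal range = 7.72 m

7.72


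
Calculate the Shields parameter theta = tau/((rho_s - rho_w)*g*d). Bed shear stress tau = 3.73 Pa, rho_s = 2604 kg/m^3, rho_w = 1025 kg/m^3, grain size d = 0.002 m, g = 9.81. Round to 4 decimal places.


theta = tau / ((rho_s - rho_w) * g * d)
rho_s - rho_w = 2604 - 1025 = 1579
Denominator = 1579 * 9.81 * 0.002 = 30.979980
theta = 3.73 / 30.979980
theta = 0.1204

0.1204


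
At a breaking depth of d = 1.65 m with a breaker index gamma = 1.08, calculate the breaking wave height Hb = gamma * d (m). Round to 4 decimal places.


Hb = gamma * d
Hb = 1.08 * 1.65
Hb = 1.7820 m

1.7820


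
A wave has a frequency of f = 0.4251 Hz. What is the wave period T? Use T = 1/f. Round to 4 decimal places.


T = 1 / f
T = 1 / 0.4251
T = 2.3524 s

2.3524


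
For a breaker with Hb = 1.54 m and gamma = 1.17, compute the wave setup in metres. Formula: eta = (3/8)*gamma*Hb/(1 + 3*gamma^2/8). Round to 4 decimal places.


eta = (3/8) * gamma * Hb / (1 + 3*gamma^2/8)
Numerator = (3/8) * 1.17 * 1.54 = 0.675675
Denominator = 1 + 3*1.17^2/8 = 1 + 0.513338 = 1.513338
eta = 0.675675 / 1.513338
eta = 0.4465 m

0.4465


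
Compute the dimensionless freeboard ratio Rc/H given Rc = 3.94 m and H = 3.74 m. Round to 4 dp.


Relative freeboard = Rc / H
= 3.94 / 3.74
= 1.0535

1.0535


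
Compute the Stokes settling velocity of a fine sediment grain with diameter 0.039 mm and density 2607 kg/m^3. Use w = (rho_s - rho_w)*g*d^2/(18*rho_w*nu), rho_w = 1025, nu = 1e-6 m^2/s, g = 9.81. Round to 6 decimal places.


w = (rho_s - rho_w) * g * d^2 / (18 * rho_w * nu)
d = 0.039 mm = 0.000039 m
rho_s - rho_w = 2607 - 1025 = 1582
Numerator = 1582 * 9.81 * (0.000039)^2 = 0.000023605038
Denominator = 18 * 1025 * 1e-6 = 0.018450
w = 0.001279 m/s

0.001279


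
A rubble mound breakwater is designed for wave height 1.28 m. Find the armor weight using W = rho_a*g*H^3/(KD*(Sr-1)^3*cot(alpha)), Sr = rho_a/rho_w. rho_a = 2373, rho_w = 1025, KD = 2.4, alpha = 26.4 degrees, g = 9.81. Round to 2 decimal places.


Sr = rho_a / rho_w = 2373 / 1025 = 2.315122
(Sr - 1) = 1.315122
(Sr - 1)^3 = 2.274564
cot(26.4) = 1 / tan(26.4) = 1 / 0.496404 = 2.014487
Numerator = 2373 * 9.81 * 1.28^3 = 48819.8740
Denominator = 2.4 * 2.274564 * 2.014487 = 10.996989
W = 48819.8740 / 10.996989
W = 4439.39 N

4439.39


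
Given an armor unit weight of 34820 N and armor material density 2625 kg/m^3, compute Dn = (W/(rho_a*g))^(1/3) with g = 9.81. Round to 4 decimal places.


V = W / (rho_a * g)
V = 34820 / (2625 * 9.81)
V = 34820 / 25751.25
V = 1.352167 m^3
Dn = V^(1/3) = 1.352167^(1/3)
Dn = 1.1058 m

1.1058


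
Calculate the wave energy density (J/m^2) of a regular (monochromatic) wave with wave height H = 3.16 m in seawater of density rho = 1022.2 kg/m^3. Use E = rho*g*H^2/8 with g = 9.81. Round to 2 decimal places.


E = (1/8) * rho * g * H^2
E = (1/8) * 1022.2 * 9.81 * 3.16^2
E = 0.125 * 1022.2 * 9.81 * 9.9856
E = 12516.68 J/m^2

12516.68


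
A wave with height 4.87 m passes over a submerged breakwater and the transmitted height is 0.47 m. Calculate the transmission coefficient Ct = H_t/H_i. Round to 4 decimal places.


Ct = H_t / H_i
Ct = 0.47 / 4.87
Ct = 0.0965

0.0965


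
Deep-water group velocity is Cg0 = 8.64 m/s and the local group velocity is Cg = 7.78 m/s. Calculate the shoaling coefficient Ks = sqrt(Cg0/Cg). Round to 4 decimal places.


Ks = sqrt(Cg0 / Cg)
Ks = sqrt(8.64 / 7.78)
Ks = sqrt(1.1105)
Ks = 1.0538

1.0538


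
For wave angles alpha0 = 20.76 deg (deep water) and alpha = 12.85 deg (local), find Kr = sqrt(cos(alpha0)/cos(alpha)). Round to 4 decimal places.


Kr = sqrt(cos(alpha0) / cos(alpha))
cos(20.76) = 0.935073
cos(12.85) = 0.974956
Kr = sqrt(0.935073 / 0.974956)
Kr = sqrt(0.959093)
Kr = 0.9793

0.9793


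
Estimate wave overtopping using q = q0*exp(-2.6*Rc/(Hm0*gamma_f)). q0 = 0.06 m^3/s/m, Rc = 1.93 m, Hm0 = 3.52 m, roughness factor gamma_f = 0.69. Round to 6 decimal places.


q = q0 * exp(-2.6 * Rc / (Hm0 * gamma_f))
Exponent = -2.6 * 1.93 / (3.52 * 0.69)
= -2.6 * 1.93 / 2.4288
= -2.066041
exp(-2.066041) = 0.126686
q = 0.06 * 0.126686
q = 0.007601 m^3/s/m

0.007601
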